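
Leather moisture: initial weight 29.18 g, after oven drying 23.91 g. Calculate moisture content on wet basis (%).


Moisture = 29.18 - 23.91 = 5.27 g
MC = 5.27 / 29.18 x 100 = 18.1%


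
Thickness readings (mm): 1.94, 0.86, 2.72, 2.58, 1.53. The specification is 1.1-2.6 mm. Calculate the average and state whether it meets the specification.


Average = 1.93 mm
Within specification: Yes

Sum = 9.63
Average = 9.63 / 5 = 1.93 mm
Specification range: 1.1 to 2.6 mm
Within spec: Yes


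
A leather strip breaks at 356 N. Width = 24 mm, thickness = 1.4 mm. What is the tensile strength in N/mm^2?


10.60 N/mm^2

Cross-sectional area = 24 x 1.4 = 33.6 mm^2
Tensile strength = 356 / 33.6 = 10.60 N/mm^2


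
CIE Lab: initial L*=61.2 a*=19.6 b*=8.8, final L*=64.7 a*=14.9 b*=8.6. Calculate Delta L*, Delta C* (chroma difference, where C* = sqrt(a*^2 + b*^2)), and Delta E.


Delta L* = 64.7 - 61.2 = 3.5
C1* = sqrt((19.6)^2 + (8.8)^2) = 21.485
C2* = sqrt((14.9)^2 + (8.6)^2) = 17.204
Delta C* = 17.204 - 21.485 = -4.28
Delta E = sqrt((3.5)^2 + (-4.7)^2 + (-0.2)^2) = 5.86


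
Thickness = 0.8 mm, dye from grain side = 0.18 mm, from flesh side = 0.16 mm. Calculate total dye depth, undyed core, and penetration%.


Total dyed = 0.34 mm
Undyed core = 0.46 mm
Penetration = 42.5%

Total dyed = 0.18 + 0.16 = 0.34 mm
Undyed core = 0.8 - 0.34 = 0.46 mm
Penetration = 0.34 / 0.8 x 100 = 42.5%


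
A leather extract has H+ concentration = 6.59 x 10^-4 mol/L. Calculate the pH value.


pH = -log10[H+]
pH = -log10(6.59 x 10^-4) = 3.18


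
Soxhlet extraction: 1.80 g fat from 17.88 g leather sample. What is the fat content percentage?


10.1%


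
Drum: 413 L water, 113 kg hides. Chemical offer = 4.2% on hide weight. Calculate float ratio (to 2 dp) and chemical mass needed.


Float ratio = 413 / 113 = 3.65
Chemical = 113 x 4.2 / 100 = 4.746 kg


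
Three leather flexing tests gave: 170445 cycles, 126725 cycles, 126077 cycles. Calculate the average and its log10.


Average = 141082 cycles
log10 = 5.15

Average = (170445 + 126725 + 126077) / 3 = 141082 cycles
log10(141082) = 5.15


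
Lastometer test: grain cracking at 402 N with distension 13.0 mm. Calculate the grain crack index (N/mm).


30.9 N/mm

Grain crack index = force / distension
Index = 402 / 13.0 = 30.9 N/mm


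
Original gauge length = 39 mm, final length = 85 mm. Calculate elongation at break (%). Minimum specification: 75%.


Elongation = 117.9%
Meets spec: Yes


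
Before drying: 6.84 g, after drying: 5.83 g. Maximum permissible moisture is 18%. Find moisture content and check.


MC = (6.84 - 5.83) / 6.84 x 100 = 14.8%
Maximum: 18%
Acceptable: Yes


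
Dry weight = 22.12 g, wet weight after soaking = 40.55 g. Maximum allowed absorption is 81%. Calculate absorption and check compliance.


Absorption = 83.3%
Compliant: No


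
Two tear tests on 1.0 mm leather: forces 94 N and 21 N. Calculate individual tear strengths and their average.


Tear 1 = 94.0 N/mm
Tear 2 = 21.0 N/mm
Average = 57.5 N/mm

Tear 1 = 94 / 1.0 = 94.0 N/mm
Tear 2 = 21 / 1.0 = 21.0 N/mm
Average = (94.0 + 21.0) / 2 = 57.5 N/mm


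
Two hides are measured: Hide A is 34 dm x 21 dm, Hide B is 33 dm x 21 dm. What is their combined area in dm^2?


1407 dm^2

Hide A area = 34 x 21 = 714 dm^2
Hide B area = 33 x 21 = 693 dm^2
Total = 714 + 693 = 1407 dm^2


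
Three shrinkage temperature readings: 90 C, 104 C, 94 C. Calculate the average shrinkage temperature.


Average = (90 + 104 + 94) / 3
Average = 288 / 3 = 96.0 C


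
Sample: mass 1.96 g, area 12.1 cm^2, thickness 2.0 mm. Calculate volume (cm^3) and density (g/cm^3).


Thickness in cm = 2.0 / 10 = 0.20 cm
Volume = 12.1 x 0.20 = 2.420 cm^3
Density = 1.96 / 2.420 = 0.810 g/cm^3


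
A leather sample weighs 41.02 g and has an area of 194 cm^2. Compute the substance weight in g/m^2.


Substance weight = mass / area x 10000
SW = 41.02 / 194 x 10000
SW = 2114.4 g/m^2


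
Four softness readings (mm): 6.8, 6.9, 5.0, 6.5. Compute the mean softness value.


6.30 mm

Sum = 6.8 + 6.9 + 5.0 + 6.5
Mean = 25.2 / 4 = 6.30 mm


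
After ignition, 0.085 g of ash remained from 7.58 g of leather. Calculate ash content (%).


Ash% = 0.085 / 7.58 x 100
Ash% = 1.12%


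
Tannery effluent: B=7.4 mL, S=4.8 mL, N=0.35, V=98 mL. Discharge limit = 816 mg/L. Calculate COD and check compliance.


COD = (7.4 - 4.8) x 0.35 x 8000 / 98 = 74.3 mg/L
Limit: 816 mg/L
Compliant: Yes


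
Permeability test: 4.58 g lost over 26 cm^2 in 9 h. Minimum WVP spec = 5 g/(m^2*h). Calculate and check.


WVP = 195.73 g/(m^2*h)
Meets specification: Yes

WVP = 4.58 / (26 x 9) x 10000 = 195.73 g/(m^2*h)
Minimum: 5 g/(m^2*h)
Meets spec: Yes


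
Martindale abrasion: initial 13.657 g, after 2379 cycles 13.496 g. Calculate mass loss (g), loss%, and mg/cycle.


Loss = 13.657 - 13.496 = 0.161 g
Loss% = 0.161 / 13.657 x 100 = 1.18%
Rate = 0.161 / 2379 x 1000 = 0.068 mg/cycle


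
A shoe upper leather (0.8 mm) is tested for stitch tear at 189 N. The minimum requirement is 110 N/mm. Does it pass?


STS = 189 / 0.8 = 236.3 N/mm
Minimum required: 110 N/mm
Passes: Yes


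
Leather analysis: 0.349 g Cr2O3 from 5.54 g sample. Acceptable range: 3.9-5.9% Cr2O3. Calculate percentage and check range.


Cr2O3 = 6.30%
Within range: No

Cr2O3% = 0.349 / 5.54 x 100 = 6.30%
Acceptable range: 3.9 to 5.9%
Within range: No


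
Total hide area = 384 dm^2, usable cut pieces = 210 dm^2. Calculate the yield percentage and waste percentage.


Yield = 54.7%
Waste = 45.3%


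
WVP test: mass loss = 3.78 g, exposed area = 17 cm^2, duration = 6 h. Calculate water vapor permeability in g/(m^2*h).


370.59 g/(m^2*h)


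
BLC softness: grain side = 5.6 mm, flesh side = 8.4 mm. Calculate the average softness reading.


Average = (5.6 + 8.4) / 2
Average = 7.00 mm


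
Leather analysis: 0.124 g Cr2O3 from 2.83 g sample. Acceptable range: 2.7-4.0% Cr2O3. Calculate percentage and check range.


Cr2O3 = 4.38%
Within range: No


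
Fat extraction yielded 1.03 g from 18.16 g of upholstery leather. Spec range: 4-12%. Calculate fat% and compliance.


Fat content = 5.7%
Compliant: Yes


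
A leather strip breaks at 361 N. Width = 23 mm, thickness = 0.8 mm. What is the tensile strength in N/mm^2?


Cross-sectional area = 23 x 0.8 = 18.4 mm^2
Tensile strength = 361 / 18.4 = 19.62 N/mm^2


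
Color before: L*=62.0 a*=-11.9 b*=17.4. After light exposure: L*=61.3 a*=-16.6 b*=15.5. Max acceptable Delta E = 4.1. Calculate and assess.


dL = -0.7, da = -4.7, db = -1.9
dE = sqrt((-0.7)^2 + (-4.7)^2 + (-1.9)^2) = 5.12
Max = 4.1
Passes: No


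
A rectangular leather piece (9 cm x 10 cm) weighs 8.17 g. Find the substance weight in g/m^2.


Area = 9 x 10 = 90 cm^2
SW = 8.17 / 90 x 10000 = 907.8 g/m^2


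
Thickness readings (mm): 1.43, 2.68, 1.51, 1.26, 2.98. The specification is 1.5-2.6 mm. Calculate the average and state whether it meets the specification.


Average = 1.97 mm
Within specification: Yes

Sum = 9.86
Average = 9.86 / 5 = 1.97 mm
Specification range: 1.5 to 2.6 mm
Within spec: Yes


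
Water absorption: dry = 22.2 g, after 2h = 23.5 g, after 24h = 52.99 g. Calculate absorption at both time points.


2h absorption = 5.9%
24h absorption = 138.7%


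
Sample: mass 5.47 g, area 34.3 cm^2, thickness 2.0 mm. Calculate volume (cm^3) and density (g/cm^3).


Volume = 6.860 cm^3
Density = 0.797 g/cm^3

Thickness in cm = 2.0 / 10 = 0.20 cm
Volume = 34.3 x 0.20 = 6.860 cm^3
Density = 5.47 / 6.860 = 0.797 g/cm^3


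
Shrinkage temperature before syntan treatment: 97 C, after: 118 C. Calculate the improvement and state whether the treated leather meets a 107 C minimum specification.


Improvement = 21 C
Meets 107 C spec: Yes


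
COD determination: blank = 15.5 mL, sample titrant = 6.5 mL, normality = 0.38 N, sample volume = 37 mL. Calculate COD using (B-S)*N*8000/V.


739.5 mg/L

COD = (15.5 - 6.5) x 0.38 x 8000 / 37
COD = 9.0 x 0.38 x 8000 / 37
COD = 739.5 mg/L


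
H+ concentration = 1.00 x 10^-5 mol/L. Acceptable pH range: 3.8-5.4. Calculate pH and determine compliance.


pH = -log10(1.00 x 10^-5) = 5.00
Range: 3.8 to 5.4
Compliant: Yes


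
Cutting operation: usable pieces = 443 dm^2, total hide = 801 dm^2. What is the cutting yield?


Yield = usable / total x 100
Yield = 443 / 801 x 100 = 55.3%


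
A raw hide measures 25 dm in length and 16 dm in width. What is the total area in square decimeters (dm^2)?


Area = length x width
Area = 25 x 16 = 400 dm^2


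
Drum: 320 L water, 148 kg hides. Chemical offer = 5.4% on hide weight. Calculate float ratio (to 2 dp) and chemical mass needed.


Float ratio = 2.16
Chemical needed = 7.992 kg

Float ratio = 320 / 148 = 2.16
Chemical = 148 x 5.4 / 100 = 7.992 kg


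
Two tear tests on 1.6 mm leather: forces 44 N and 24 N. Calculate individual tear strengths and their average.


Tear 1 = 27.5 N/mm
Tear 2 = 15.0 N/mm
Average = 21.3 N/mm


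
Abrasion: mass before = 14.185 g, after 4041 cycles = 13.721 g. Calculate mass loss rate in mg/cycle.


0.115 mg/cycle

Mass loss = 14.185 - 13.721 = 0.464 g
Rate = 0.464 / 4041 x 1000 = 0.115 mg/cycle


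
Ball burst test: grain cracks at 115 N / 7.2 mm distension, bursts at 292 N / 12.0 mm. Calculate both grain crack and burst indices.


Crack index = 115 / 7.2 = 16.0 N/mm
Burst index = 292 / 12.0 = 24.3 N/mm


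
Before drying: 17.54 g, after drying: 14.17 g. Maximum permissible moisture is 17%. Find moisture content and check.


Moisture content = 19.2%
Acceptable: No

MC = (17.54 - 14.17) / 17.54 x 100 = 19.2%
Maximum: 17%
Acceptable: No


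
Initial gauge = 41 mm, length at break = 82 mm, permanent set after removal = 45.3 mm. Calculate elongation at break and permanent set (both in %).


Elongation at break = 100.0%
Permanent set = 10.5%


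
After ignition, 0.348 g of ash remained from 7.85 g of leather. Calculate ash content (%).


Ash% = 0.348 / 7.85 x 100
Ash% = 4.43%


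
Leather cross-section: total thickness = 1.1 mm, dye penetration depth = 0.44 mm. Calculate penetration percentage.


Penetration% = 0.44 / 1.1 x 100
Penetration = 40.0%


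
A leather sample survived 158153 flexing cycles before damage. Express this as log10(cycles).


log10(158153) = 5.20


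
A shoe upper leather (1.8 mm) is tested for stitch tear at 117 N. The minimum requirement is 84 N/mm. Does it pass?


STS = 65.0 N/mm
Passes: No

STS = 117 / 1.8 = 65.0 N/mm
Minimum required: 84 N/mm
Passes: No


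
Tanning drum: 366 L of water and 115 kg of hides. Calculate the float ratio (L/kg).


Float ratio = water / hide weight
Ratio = 366 / 115 = 3.2


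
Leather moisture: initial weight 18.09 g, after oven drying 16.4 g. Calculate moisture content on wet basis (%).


9.3%

Moisture = 18.09 - 16.4 = 1.69 g
MC = 1.69 / 18.09 x 100 = 9.3%


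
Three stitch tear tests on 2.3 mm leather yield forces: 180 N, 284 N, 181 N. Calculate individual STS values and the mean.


STS1 = 180 / 2.3 = 78.3 N/mm
STS2 = 284 / 2.3 = 123.5 N/mm
STS3 = 181 / 2.3 = 78.7 N/mm
Mean = (78.3 + 123.5 + 78.7) / 3 = 93.5 N/mm


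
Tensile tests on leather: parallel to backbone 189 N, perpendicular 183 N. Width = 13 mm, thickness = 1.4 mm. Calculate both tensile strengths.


Area = 13 x 1.4 = 18.2 mm^2
TS (parallel) = 189 / 18.2 = 10.38 N/mm^2
TS (perpendicular) = 183 / 18.2 = 10.05 N/mm^2


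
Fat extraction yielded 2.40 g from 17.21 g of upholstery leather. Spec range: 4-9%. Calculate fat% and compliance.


Fat% = 2.40 / 17.21 x 100 = 13.9%
Spec range: 4-9%
Compliant: No


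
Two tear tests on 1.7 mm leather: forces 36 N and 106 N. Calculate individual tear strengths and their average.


Tear 1 = 36 / 1.7 = 21.2 N/mm
Tear 2 = 106 / 1.7 = 62.4 N/mm
Average = (21.2 + 62.4) / 2 = 41.8 N/mm


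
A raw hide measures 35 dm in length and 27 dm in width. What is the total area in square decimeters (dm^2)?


Area = length x width
Area = 35 x 27 = 945 dm^2


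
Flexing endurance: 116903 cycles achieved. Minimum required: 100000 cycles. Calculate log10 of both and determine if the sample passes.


log10(116903) = 5.07
log10(100000) = 5.00
Passes: Yes


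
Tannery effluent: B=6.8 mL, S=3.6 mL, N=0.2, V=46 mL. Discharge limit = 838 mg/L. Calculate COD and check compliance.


COD = (6.8 - 3.6) x 0.2 x 8000 / 46 = 111.3 mg/L
Limit: 838 mg/L
Compliant: Yes


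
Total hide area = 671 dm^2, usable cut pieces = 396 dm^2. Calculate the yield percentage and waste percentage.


Yield = 396 / 671 x 100 = 59.0%
Waste = 671 - 396 = 275 dm^2
Waste% = 100 - 59.0 = 41.0%


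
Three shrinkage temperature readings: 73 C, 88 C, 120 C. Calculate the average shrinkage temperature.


Average = (73 + 88 + 120) / 3
Average = 281 / 3 = 93.7 C


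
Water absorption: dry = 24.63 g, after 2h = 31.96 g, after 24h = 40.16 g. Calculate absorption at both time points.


2h absorption = 29.8%
24h absorption = 63.1%


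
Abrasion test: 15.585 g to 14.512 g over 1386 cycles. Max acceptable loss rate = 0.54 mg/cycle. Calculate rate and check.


Loss = 15.585 - 14.512 = 1.073 g
Rate = 1.073 g / 1386 cycles x 1000 = 0.774 mg/cycle
Max = 0.54 mg/cycle
Passes: No


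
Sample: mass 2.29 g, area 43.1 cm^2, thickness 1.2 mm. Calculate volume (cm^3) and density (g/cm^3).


Volume = 5.172 cm^3
Density = 0.443 g/cm^3

Thickness in cm = 1.2 / 10 = 0.12 cm
Volume = 43.1 x 0.12 = 5.172 cm^3
Density = 2.29 / 5.172 = 0.443 g/cm^3


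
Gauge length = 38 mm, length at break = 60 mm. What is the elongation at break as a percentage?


Extension = 60 - 38 = 22 mm
Elongation = 22 / 38 x 100 = 57.9%


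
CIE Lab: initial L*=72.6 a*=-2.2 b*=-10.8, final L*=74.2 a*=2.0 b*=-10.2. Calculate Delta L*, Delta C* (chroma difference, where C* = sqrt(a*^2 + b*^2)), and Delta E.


Delta L* = 74.2 - 72.6 = 1.6
C1* = sqrt((-2.2)^2 + (-10.8)^2) = 11.022
C2* = sqrt((2.0)^2 + (-10.2)^2) = 10.394
Delta C* = 10.394 - 11.022 = -0.63
Delta E = sqrt((1.6)^2 + (4.2)^2 + (0.6)^2) = 4.53


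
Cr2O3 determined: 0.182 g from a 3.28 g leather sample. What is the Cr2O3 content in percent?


5.55%


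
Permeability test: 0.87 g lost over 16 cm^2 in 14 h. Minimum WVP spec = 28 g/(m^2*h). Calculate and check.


WVP = 38.84 g/(m^2*h)
Meets specification: Yes

WVP = 0.87 / (16 x 14) x 10000 = 38.84 g/(m^2*h)
Minimum: 28 g/(m^2*h)
Meets spec: Yes


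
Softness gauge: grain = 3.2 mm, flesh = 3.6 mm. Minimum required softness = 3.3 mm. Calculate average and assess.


Average = (3.2 + 3.6) / 2 = 3.40 mm
Minimum = 3.3 mm
Meets requirement: Yes


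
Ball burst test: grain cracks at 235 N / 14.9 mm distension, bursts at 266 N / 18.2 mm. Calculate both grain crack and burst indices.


Crack index = 15.8 N/mm
Burst index = 14.6 N/mm


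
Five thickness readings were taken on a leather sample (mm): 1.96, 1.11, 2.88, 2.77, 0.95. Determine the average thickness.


1.93 mm


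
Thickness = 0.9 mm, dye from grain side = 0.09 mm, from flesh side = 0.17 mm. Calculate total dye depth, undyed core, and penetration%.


Total dyed = 0.26 mm
Undyed core = 0.64 mm
Penetration = 28.9%

Total dyed = 0.09 + 0.17 = 0.26 mm
Undyed core = 0.9 - 0.26 = 0.64 mm
Penetration = 0.26 / 0.9 x 100 = 28.9%


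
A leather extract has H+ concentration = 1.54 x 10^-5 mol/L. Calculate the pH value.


pH = 4.81

pH = -log10[H+]
pH = -log10(1.54 x 10^-5) = 4.81


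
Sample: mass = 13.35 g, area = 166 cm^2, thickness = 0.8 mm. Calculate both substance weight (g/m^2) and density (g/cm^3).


SW = 13.35 / 166 x 10000 = 804.2 g/m^2
Volume = 166 x 0.8 / 10 = 13.28 cm^3
Density = 13.35 / 13.28 = 1.005 g/cm^3


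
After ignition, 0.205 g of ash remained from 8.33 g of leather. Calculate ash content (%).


2.46%


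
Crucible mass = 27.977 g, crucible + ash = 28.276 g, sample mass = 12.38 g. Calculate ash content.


Ash mass = 0.299 g
Ash content = 2.42%

Ash mass = 28.276 - 27.977 = 0.299 g
Ash% = 0.299 / 12.38 x 100 = 2.42%


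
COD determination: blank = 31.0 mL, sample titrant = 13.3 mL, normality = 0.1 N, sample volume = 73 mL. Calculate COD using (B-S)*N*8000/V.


COD = (31.0 - 13.3) x 0.1 x 8000 / 73
COD = 17.7 x 0.1 x 8000 / 73
COD = 194.0 mg/L


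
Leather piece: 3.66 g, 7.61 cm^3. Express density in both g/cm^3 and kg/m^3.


0.481 g/cm^3
481 kg/m^3

Density = 3.66 / 7.61 = 0.481 g/cm^3
Convert: 0.481 x 1000 = 481 kg/m^3


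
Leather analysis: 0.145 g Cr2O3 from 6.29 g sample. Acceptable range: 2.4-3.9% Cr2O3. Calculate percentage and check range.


Cr2O3 = 2.31%
Within range: No


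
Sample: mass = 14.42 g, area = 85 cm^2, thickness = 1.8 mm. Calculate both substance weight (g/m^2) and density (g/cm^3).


Substance weight = 1696.5 g/m^2
Density = 0.942 g/cm^3


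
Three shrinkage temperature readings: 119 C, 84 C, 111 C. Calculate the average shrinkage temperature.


104.7 C

Average = (119 + 84 + 111) / 3
Average = 314 / 3 = 104.7 C


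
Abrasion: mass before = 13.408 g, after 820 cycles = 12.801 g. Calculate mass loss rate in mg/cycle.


0.740 mg/cycle

Mass loss = 13.408 - 12.801 = 0.607 g
Rate = 0.607 / 820 x 1000 = 0.740 mg/cycle


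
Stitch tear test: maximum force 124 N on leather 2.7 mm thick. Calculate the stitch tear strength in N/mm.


Stitch tear strength = force / thickness
STS = 124 / 2.7 = 45.9 N/mm


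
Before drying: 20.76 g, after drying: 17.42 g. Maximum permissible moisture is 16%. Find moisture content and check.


MC = (20.76 - 17.42) / 20.76 x 100 = 16.1%
Maximum: 16%
Acceptable: No


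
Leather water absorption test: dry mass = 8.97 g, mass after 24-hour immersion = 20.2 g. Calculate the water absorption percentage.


125.2%


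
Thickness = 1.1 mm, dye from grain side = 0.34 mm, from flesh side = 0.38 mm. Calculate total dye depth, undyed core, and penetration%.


Total dyed = 0.34 + 0.38 = 0.72 mm
Undyed core = 1.1 - 0.72 = 0.38 mm
Penetration = 0.72 / 1.1 x 100 = 65.5%


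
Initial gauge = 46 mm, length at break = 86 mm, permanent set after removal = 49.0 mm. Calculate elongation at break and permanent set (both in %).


Elongation at break = 87.0%
Permanent set = 6.5%

Elongation at break = (86 - 46) / 46 x 100 = 87.0%
Permanent set = (49.0 - 46) / 46 x 100 = 6.5%


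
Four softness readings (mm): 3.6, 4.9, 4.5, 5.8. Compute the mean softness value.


Sum = 3.6 + 4.9 + 4.5 + 5.8
Mean = 18.8 / 4 = 4.70 mm


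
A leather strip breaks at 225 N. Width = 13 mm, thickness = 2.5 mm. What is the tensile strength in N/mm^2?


6.92 N/mm^2


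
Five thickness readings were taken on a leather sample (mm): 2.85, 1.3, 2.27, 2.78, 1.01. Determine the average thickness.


2.04 mm

Sum = 2.85 + 1.3 + 2.27 + 2.78 + 1.01 = 10.21
Average = 10.21 / 5 = 2.04 mm


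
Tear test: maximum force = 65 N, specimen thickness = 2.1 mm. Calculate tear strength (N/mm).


Tear strength = force / thickness
Tear = 65 / 2.1 = 31.0 N/mm


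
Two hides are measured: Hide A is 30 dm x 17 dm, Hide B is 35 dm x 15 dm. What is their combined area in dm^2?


Hide A area = 30 x 17 = 510 dm^2
Hide B area = 35 x 15 = 525 dm^2
Total = 510 + 525 = 1035 dm^2


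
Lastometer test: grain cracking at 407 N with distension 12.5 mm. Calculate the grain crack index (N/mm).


Grain crack index = force / distension
Index = 407 / 12.5 = 32.6 N/mm


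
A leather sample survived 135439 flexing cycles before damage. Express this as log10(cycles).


log10(135439) = 5.13


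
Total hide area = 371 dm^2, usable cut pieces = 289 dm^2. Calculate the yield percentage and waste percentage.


Yield = 289 / 371 x 100 = 77.9%
Waste = 371 - 289 = 82 dm^2
Waste% = 100 - 77.9 = 22.1%


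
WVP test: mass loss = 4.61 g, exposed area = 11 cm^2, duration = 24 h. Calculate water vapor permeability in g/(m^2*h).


WVP = mass_loss / (area x time) x 10000
WVP = 4.61 / (11 x 24) x 10000
WVP = 4.61 / 264 x 10000 = 174.62 g/(m^2*h)


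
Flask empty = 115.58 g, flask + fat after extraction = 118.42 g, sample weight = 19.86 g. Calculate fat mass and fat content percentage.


Fat mass = 118.42 - 115.58 = 2.84 g
Fat% = 2.84 / 19.86 x 100 = 14.3%


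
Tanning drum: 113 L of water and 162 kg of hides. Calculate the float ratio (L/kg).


Float ratio = water / hide weight
Ratio = 113 / 162 = 0.7


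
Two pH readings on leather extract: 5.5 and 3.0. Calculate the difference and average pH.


Difference = 2.5
Average pH = 4.25


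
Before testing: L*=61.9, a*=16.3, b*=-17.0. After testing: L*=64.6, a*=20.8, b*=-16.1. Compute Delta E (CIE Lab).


dL = 64.6 - 61.9 = 2.7
da = 20.8 - 16.3 = 4.5
db = -16.1 - (-17.0) = 0.9
dE = sqrt((2.7)^2 + (4.5)^2 + (0.9)^2) = 5.32


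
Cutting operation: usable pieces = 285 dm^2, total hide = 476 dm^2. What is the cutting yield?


59.9%


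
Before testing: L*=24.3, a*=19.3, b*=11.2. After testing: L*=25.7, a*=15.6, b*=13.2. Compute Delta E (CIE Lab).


dL = 25.7 - 24.3 = 1.4
da = 15.6 - 19.3 = -3.7
db = 13.2 - 11.2 = 2.0
dE = sqrt((1.4)^2 + (-3.7)^2 + (2.0)^2) = 4.43


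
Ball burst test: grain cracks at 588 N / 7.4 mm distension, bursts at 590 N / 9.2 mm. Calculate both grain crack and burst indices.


Crack index = 588 / 7.4 = 79.5 N/mm
Burst index = 590 / 9.2 = 64.1 N/mm


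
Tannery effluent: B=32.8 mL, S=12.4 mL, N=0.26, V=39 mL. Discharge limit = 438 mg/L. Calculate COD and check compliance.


COD = 1088.0 mg/L
Compliant: No


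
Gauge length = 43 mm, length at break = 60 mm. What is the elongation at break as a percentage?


39.5%

Extension = 60 - 43 = 17 mm
Elongation = 17 / 43 x 100 = 39.5%


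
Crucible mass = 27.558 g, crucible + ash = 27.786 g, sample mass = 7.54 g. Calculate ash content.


Ash mass = 27.786 - 27.558 = 0.228 g
Ash% = 0.228 / 7.54 x 100 = 3.02%


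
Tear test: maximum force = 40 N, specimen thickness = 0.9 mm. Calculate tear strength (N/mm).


Tear strength = force / thickness
Tear = 40 / 0.9 = 44.4 N/mm


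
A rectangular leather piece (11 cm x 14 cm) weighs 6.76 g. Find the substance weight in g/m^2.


Area = 11 x 14 = 154 cm^2
SW = 6.76 / 154 x 10000 = 439.0 g/m^2


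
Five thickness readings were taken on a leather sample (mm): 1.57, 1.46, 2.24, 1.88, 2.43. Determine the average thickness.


Sum = 1.57 + 1.46 + 2.24 + 1.88 + 2.43 = 9.58
Average = 9.58 / 5 = 1.92 mm


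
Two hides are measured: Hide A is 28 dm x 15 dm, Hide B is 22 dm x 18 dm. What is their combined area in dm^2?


Hide A area = 28 x 15 = 420 dm^2
Hide B area = 22 x 18 = 396 dm^2
Total = 420 + 396 = 816 dm^2


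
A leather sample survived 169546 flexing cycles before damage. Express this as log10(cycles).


log10(169546) = 5.23


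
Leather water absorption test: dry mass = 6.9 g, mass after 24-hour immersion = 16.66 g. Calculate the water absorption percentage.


141.4%

Water absorbed = 16.66 - 6.9 = 9.76 g
WA% = 9.76 / 6.9 x 100 = 141.4%


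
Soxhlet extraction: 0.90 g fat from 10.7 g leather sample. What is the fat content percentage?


Fat content = 0.90 / 10.7 x 100
Fat = 8.4%


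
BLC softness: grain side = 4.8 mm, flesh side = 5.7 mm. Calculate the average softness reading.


5.25 mm

Average = (4.8 + 5.7) / 2
Average = 5.25 mm


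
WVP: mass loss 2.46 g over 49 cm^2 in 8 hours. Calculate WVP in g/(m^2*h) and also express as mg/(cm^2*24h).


WVP = 2.46 / (49 x 8) x 10000 = 62.76 g/(m^2*h)
Mass loss in mg = 2.46 x 1000 = 2460 mg
Per cm^2 per 24h in mg: 2460 x 24 / (49 x 8) = 59040 / 392 = 150.61 mg/(cm^2*24h)


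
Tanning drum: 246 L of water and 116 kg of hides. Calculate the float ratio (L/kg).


Float ratio = water / hide weight
Ratio = 246 / 116 = 2.1


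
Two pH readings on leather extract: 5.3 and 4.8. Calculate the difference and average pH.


Difference = 0.5
Average pH = 5.05

Difference = |5.3 - 4.8| = 0.5
Average = (5.3 + 4.8) / 2 = 5.05


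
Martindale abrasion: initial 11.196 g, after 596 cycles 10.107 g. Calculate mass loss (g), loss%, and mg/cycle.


Mass loss = 1.089 g
Loss = 9.73%
Rate = 1.827 mg/cycle


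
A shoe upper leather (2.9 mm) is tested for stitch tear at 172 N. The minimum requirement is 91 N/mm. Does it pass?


STS = 172 / 2.9 = 59.3 N/mm
Minimum required: 91 N/mm
Passes: No


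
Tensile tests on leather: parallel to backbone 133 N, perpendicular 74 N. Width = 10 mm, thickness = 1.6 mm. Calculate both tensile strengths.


Area = 10 x 1.6 = 16.0 mm^2
TS (parallel) = 133 / 16.0 = 8.31 N/mm^2
TS (perpendicular) = 74 / 16.0 = 4.63 N/mm^2


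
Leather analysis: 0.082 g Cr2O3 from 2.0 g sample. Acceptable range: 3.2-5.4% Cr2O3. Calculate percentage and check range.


Cr2O3 = 4.10%
Within range: Yes


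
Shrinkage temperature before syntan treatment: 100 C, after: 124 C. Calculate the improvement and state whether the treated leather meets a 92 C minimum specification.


Improvement = 124 - 100 = 24 C
Spec check: 124 C >= 92 C? Yes


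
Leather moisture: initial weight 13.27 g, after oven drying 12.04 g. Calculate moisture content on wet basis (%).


9.3%


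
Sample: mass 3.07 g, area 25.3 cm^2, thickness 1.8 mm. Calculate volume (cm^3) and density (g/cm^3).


Thickness in cm = 1.8 / 10 = 0.18 cm
Volume = 25.3 x 0.18 = 4.554 cm^3
Density = 3.07 / 4.554 = 0.674 g/cm^3


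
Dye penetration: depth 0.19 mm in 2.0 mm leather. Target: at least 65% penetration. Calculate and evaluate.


Penetration = 0.19 / 2.0 x 100 = 9.5%
Target: 65%
Meets target: No


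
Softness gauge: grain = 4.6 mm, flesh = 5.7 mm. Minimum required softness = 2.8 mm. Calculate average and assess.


Average = (4.6 + 5.7) / 2 = 5.15 mm
Minimum = 2.8 mm
Meets requirement: Yes


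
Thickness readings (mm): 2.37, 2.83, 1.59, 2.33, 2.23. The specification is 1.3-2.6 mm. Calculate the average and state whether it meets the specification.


Sum = 11.35
Average = 11.35 / 5 = 2.27 mm
Specification range: 1.3 to 2.6 mm
Within spec: Yes


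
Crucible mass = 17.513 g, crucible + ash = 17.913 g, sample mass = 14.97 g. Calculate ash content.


Ash mass = 17.913 - 17.513 = 0.400 g
Ash% = 0.400 / 14.97 x 100 = 2.67%


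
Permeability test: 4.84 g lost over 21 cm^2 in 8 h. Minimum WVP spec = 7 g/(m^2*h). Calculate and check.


WVP = 4.84 / (21 x 8) x 10000 = 288.10 g/(m^2*h)
Minimum: 7 g/(m^2*h)
Meets spec: Yes


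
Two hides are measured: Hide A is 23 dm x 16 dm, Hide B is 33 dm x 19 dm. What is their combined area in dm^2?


Hide A area = 23 x 16 = 368 dm^2
Hide B area = 33 x 19 = 627 dm^2
Total = 368 + 627 = 995 dm^2


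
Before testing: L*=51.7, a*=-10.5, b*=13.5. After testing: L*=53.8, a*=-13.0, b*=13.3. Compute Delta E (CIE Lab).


dL = 53.8 - 51.7 = 2.1
da = -13.0 - (-10.5) = -2.5
db = 13.3 - 13.5 = -0.2
dE = sqrt((2.1)^2 + (-2.5)^2 + (-0.2)^2) = 3.27


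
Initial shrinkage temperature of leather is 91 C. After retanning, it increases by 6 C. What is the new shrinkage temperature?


97 C

New Ts = 91 + 6 = 97 C


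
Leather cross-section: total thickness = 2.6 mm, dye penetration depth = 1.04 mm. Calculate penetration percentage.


40.0%


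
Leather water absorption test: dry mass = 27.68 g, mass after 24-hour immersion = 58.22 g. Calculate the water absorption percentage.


110.3%


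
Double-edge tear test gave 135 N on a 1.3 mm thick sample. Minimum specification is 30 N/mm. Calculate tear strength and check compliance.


Tear strength = 103.8 N/mm
Compliant: Yes

Tear strength = 135 / 1.3 = 103.8 N/mm
Required minimum = 30 N/mm
Compliant: Yes


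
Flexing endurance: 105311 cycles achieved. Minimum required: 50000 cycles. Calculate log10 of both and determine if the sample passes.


Achieved: log10 = 5.02
Required: log10 = 4.70
Passes: Yes


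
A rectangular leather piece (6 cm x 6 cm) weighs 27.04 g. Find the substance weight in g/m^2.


7511.1 g/m^2


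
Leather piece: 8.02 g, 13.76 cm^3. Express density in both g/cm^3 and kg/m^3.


Density = 8.02 / 13.76 = 0.583 g/cm^3
Convert: 0.583 x 1000 = 583 kg/m^3


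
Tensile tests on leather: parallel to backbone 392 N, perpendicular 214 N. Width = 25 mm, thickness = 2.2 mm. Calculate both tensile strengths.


Area = 25 x 2.2 = 55.0 mm^2
TS (parallel) = 392 / 55.0 = 7.13 N/mm^2
TS (perpendicular) = 214 / 55.0 = 3.89 N/mm^2


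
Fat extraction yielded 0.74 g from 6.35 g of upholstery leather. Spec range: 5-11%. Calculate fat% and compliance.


Fat content = 11.7%
Compliant: No


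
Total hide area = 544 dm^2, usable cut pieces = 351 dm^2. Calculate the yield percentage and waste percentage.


Yield = 351 / 544 x 100 = 64.5%
Waste = 544 - 351 = 193 dm^2
Waste% = 100 - 64.5 = 35.5%


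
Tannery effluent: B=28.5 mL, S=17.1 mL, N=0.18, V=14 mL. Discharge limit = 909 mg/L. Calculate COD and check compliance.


COD = (28.5 - 17.1) x 0.18 x 8000 / 14 = 1172.6 mg/L
Limit: 909 mg/L
Compliant: No


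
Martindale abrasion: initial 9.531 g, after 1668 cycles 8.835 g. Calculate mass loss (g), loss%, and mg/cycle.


Mass loss = 0.696 g
Loss = 7.30%
Rate = 0.417 mg/cycle


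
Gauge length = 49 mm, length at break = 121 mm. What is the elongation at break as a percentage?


146.9%

Extension = 121 - 49 = 72 mm
Elongation = 72 / 49 x 100 = 146.9%


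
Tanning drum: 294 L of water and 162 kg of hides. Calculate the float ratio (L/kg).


Float ratio = water / hide weight
Ratio = 294 / 162 = 1.8


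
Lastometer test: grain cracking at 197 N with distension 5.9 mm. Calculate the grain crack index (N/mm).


33.4 N/mm

Grain crack index = force / distension
Index = 197 / 5.9 = 33.4 N/mm


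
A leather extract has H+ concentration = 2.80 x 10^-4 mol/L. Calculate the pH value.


pH = -log10[H+]
pH = -log10(2.80 x 10^-4) = 3.55


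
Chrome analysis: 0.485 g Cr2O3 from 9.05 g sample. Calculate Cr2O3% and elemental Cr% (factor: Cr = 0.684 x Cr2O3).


Cr2O3% = 0.485 / 9.05 x 100 = 5.36%
Cr% = 5.36 x 0.684 = 3.67%


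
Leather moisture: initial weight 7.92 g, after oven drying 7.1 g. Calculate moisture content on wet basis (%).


Moisture = 7.92 - 7.1 = 0.82 g
MC = 0.82 / 7.92 x 100 = 10.4%


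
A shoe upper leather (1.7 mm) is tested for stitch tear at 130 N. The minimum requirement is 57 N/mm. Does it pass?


STS = 130 / 1.7 = 76.5 N/mm
Minimum required: 57 N/mm
Passes: Yes


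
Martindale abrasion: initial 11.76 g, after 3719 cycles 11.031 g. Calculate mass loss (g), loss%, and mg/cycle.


Loss = 11.76 - 11.031 = 0.729 g
Loss% = 0.729 / 11.76 x 100 = 6.20%
Rate = 0.729 / 3719 x 1000 = 0.196 mg/cycle


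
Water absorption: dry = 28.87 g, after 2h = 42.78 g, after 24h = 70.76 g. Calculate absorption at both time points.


WA (2h) = (42.78 - 28.87) / 28.87 x 100 = 48.2%
WA (24h) = (70.76 - 28.87) / 28.87 x 100 = 145.1%


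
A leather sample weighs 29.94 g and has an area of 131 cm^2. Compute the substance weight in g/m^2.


Substance weight = mass / area x 10000
SW = 29.94 / 131 x 10000
SW = 2285.5 g/m^2


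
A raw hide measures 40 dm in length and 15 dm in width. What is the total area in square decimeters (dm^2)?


600 dm^2


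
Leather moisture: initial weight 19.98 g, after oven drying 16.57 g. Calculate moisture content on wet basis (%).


17.1%

Moisture = 19.98 - 16.57 = 3.41 g
MC = 3.41 / 19.98 x 100 = 17.1%


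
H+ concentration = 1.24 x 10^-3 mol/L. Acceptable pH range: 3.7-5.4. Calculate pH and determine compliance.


pH = 2.91
Compliant: No


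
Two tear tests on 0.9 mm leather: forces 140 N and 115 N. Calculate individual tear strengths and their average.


Tear 1 = 155.6 N/mm
Tear 2 = 127.8 N/mm
Average = 141.7 N/mm


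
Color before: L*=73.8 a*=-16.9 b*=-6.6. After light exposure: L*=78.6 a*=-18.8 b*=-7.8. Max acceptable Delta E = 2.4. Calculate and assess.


dL = 4.8, da = -1.9, db = -1.2
dE = sqrt((4.8)^2 + (-1.9)^2 + (-1.2)^2) = 5.30
Max = 2.4
Passes: No


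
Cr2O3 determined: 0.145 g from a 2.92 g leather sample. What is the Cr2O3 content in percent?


4.97%

Cr2O3% = 0.145 / 2.92 x 100
Cr2O3% = 4.97%


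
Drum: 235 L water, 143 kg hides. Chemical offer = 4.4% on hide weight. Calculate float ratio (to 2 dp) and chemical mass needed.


Float ratio = 235 / 143 = 1.64
Chemical = 143 x 4.4 / 100 = 6.292 kg


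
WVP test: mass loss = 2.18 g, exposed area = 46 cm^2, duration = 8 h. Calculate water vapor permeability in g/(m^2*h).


59.24 g/(m^2*h)

WVP = mass_loss / (area x time) x 10000
WVP = 2.18 / (46 x 8) x 10000
WVP = 2.18 / 368 x 10000 = 59.24 g/(m^2*h)


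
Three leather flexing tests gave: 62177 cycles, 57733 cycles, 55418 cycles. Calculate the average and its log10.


Average = 58443 cycles
log10 = 4.77

Average = (62177 + 57733 + 55418) / 3 = 58443 cycles
log10(58443) = 4.77


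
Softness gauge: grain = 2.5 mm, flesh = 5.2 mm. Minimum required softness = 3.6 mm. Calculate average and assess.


Average softness = 3.85 mm
Meets requirement: Yes


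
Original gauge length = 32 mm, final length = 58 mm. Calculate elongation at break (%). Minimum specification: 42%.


Extension = 58 - 32 = 26 mm
Elongation = 26 / 32 x 100 = 81.3%
Minimum required: 42%
Meets specification: Yes


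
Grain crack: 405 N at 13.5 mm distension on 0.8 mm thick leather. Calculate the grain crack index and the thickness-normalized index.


Crack index = 30.0 N/mm
Normalized index = 37.5 N/mm per mm

Crack index = 405 / 13.5 = 30.0 N/mm
Normalized = 30.0 / 0.8 = 37.5 N/mm per mm


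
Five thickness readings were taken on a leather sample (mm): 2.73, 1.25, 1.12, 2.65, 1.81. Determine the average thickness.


Sum = 2.73 + 1.25 + 1.12 + 2.65 + 1.81 = 9.56
Average = 9.56 / 5 = 1.91 mm


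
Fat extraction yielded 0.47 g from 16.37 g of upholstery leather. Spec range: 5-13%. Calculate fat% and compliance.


Fat content = 2.9%
Compliant: No

Fat% = 0.47 / 16.37 x 100 = 2.9%
Spec range: 5-13%
Compliant: No


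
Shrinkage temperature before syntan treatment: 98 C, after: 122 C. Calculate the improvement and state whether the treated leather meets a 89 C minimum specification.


Improvement = 24 C
Meets 89 C spec: Yes


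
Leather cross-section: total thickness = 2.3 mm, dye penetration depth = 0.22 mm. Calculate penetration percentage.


Penetration% = 0.22 / 2.3 x 100
Penetration = 9.6%


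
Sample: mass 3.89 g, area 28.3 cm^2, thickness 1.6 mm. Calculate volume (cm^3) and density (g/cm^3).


Thickness in cm = 1.6 / 10 = 0.16 cm
Volume = 28.3 x 0.16 = 4.528 cm^3
Density = 3.89 / 4.528 = 0.859 g/cm^3


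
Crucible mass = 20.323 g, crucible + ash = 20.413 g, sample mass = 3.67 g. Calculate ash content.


Ash mass = 0.090 g
Ash content = 2.45%


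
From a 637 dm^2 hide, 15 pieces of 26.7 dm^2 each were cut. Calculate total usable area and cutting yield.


Total usable = 15 x 26.7 = 400.5 dm^2
Yield = 400.5 / 637 x 100 = 62.9%


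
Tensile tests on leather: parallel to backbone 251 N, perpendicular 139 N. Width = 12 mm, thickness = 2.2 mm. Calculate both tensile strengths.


Area = 12 x 2.2 = 26.4 mm^2
TS (parallel) = 251 / 26.4 = 9.51 N/mm^2
TS (perpendicular) = 139 / 26.4 = 5.27 N/mm^2


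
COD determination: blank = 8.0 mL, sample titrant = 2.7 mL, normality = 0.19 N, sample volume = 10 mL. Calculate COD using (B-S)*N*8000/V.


805.6 mg/L

COD = (8.0 - 2.7) x 0.19 x 8000 / 10
COD = 5.3 x 0.19 x 8000 / 10
COD = 805.6 mg/L


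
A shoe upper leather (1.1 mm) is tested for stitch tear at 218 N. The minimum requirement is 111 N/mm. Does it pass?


STS = 218 / 1.1 = 198.2 N/mm
Minimum required: 111 N/mm
Passes: Yes


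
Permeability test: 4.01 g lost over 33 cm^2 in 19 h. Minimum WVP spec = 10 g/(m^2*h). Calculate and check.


WVP = 63.96 g/(m^2*h)
Meets specification: Yes


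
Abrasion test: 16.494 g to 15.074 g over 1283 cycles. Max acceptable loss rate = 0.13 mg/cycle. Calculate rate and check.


Loss = 16.494 - 15.074 = 1.420 g
Rate = 1.420 g / 1283 cycles x 1000 = 1.107 mg/cycle
Max = 0.13 mg/cycle
Passes: No


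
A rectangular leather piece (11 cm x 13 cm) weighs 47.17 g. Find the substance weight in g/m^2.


Area = 11 x 13 = 143 cm^2
SW = 47.17 / 143 x 10000 = 3298.6 g/m^2


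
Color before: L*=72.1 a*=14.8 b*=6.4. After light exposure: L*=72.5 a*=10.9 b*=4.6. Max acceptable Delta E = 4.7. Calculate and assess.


Delta E = 4.31
Passes: Yes

dL = 0.4, da = -3.9, db = -1.8
dE = sqrt((0.4)^2 + (-3.9)^2 + (-1.8)^2) = 4.31
Max = 4.7
Passes: Yes


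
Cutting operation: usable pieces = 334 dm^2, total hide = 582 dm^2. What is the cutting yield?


Yield = usable / total x 100
Yield = 334 / 582 x 100 = 57.4%


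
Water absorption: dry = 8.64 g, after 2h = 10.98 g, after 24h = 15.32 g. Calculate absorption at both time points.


WA (2h) = (10.98 - 8.64) / 8.64 x 100 = 27.1%
WA (24h) = (15.32 - 8.64) / 8.64 x 100 = 77.3%


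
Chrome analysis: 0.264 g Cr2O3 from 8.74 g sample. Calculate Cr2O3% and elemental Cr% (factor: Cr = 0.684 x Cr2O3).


Cr2O3% = 0.264 / 8.74 x 100 = 3.02%
Cr% = 3.02 x 0.684 = 2.07%


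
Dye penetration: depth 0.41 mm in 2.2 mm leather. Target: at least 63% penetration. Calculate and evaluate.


Penetration = 0.41 / 2.2 x 100 = 18.6%
Target: 63%
Meets target: No


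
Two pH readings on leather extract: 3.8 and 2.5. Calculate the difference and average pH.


Difference = 1.3
Average pH = 3.15

Difference = |3.8 - 2.5| = 1.3
Average = (3.8 + 2.5) / 2 = 3.15


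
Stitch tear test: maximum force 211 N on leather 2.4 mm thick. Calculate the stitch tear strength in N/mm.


Stitch tear strength = force / thickness
STS = 211 / 2.4 = 87.9 N/mm


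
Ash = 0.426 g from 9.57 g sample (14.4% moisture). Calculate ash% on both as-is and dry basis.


As-is ash% = 0.426 / 9.57 x 100 = 4.45%
Dry mass = 9.57 x (100 - 14.4) / 100 = 8.19192 g
Dry-basis ash% = 0.426 / 8.19192 x 100 = 5.20%


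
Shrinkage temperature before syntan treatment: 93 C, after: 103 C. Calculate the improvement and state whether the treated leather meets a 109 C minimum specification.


Improvement = 103 - 93 = 10 C
Spec check: 103 C >= 109 C? No


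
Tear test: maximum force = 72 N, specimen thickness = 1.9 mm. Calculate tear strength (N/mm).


Tear strength = force / thickness
Tear = 72 / 1.9 = 37.9 N/mm


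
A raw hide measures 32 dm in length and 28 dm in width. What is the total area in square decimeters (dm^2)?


896 dm^2


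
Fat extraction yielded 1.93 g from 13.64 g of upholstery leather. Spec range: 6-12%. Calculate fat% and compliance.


Fat% = 1.93 / 13.64 x 100 = 14.1%
Spec range: 6-12%
Compliant: No


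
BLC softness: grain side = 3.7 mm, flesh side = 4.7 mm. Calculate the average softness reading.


Average = (3.7 + 4.7) / 2
Average = 4.20 mm


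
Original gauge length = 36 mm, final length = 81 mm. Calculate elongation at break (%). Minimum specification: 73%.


Elongation = 125.0%
Meets spec: Yes

Extension = 81 - 36 = 45 mm
Elongation = 45 / 36 x 100 = 125.0%
Minimum required: 73%
Meets specification: Yes


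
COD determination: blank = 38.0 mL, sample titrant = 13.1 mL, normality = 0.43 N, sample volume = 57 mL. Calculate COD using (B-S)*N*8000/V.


1502.7 mg/L

COD = (38.0 - 13.1) x 0.43 x 8000 / 57
COD = 24.9 x 0.43 x 8000 / 57
COD = 1502.7 mg/L


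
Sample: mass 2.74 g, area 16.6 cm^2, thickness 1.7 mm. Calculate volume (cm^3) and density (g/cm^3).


Volume = 2.822 cm^3
Density = 0.971 g/cm^3

Thickness in cm = 1.7 / 10 = 0.17 cm
Volume = 16.6 x 0.17 = 2.822 cm^3
Density = 2.74 / 2.822 = 0.971 g/cm^3
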